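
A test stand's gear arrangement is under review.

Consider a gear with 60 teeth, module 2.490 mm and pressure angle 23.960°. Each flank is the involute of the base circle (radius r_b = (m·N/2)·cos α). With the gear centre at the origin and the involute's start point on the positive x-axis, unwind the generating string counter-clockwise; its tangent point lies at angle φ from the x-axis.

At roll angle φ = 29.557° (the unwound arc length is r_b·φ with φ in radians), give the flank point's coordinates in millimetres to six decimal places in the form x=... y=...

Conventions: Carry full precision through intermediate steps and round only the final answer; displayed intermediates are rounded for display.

x=76.750661 y=3.041416

topology: single-mesh involute geometry — m = 2.490, N = 60
pitch radius r_p = m·N/2 = 2.490·60/2 = 74.700000
base radius r_b = r_p·cos α = 74.700000·cos 23.960° = 68.263041
roll angle φ = 29.557° = 0.51586697 rad
x = r_b·(cos φ + φ·sin φ) = 76.750661
y = r_b·(sin φ − φ·cos φ) = 3.041416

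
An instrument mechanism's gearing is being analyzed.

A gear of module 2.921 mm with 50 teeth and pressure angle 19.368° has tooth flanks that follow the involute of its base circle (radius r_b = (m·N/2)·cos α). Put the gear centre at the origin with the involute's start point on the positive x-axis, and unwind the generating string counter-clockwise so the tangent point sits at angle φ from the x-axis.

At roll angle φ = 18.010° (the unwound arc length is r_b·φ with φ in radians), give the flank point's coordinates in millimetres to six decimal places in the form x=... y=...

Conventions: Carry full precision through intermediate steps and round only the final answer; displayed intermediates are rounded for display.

single-mesh involute tooth geometry (50T wheel at module 2.921)
pitch radius r_p = m·N/2 = 2.921·50/2 = 73.025000
base radius r_b = r_p·cos α = 73.025000·cos 19.368° = 68.892371
roll angle φ = 18.010° = 0.31433380 rad
x = r_b·(cos φ + φ·sin φ) = 72.212241
y = r_b·(sin φ − φ·cos φ) = 0.706197

x=72.212241 y=0.706197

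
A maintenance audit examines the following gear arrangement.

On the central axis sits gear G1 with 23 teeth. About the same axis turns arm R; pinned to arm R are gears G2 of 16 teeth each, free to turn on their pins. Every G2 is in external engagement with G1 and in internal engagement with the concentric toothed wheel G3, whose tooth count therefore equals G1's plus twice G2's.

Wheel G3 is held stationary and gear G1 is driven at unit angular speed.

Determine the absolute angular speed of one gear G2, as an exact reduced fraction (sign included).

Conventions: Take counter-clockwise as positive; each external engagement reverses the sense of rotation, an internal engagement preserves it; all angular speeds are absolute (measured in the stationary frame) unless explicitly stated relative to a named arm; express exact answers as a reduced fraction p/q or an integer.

recognized (axles ride arm R): planetary set, 23/16/55 teeth
ring teeth: 23 + 2·16 = 55
23(ω_sun−ω_arm) = −55(ω_ring−ω_arm),  ω_ring = 0, ω_sun = 1
23(1−ω_arm) = −55(0−ω_arm)  ⇒  78·ω_arm = 23  ⇒  ω_arm = 23/78
sun–planet mesh: 23·(1−23/78) = −16·(ω_p−ω_arm)  ⇒  ω_p−ω_arm = -1265/1248
ω_p = 23/78 − 1265/1248 = -23/32
exact speed ratio = -23/32

-23/32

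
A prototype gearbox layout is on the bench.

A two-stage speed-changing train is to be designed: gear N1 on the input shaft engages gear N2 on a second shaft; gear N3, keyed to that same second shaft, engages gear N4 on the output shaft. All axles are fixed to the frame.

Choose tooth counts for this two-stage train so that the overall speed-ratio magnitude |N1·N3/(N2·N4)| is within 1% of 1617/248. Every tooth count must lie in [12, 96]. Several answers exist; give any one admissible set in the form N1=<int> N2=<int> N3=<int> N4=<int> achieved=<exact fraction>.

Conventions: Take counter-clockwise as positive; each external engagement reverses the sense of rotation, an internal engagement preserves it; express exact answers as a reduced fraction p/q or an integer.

N1=42 N2=16 N3=77 N4=31 achieved=1617/248

design class (target 1617/248): fixed-axis compound train
target = 1617/248 in lowest terms: an exact hit needs N1·N3 = k·1617 and N2·N4 = k·248 for one integer k, every count in [12, 96]; additionally prefer no 1:1 stage (N1 ≠ N2, N3 ≠ N4)
k = 1: no 1:1-free in-range split of k·1617 and k·248 into factor pairs; take k = 2
k = 2: N1·N3 = 3234 = 42·77, N2·N4 = 496 = 16·31
achieved = 42·77/(16·31) = 1617/248; |achieved − target| = 0 ≤ 1617/24800 ✓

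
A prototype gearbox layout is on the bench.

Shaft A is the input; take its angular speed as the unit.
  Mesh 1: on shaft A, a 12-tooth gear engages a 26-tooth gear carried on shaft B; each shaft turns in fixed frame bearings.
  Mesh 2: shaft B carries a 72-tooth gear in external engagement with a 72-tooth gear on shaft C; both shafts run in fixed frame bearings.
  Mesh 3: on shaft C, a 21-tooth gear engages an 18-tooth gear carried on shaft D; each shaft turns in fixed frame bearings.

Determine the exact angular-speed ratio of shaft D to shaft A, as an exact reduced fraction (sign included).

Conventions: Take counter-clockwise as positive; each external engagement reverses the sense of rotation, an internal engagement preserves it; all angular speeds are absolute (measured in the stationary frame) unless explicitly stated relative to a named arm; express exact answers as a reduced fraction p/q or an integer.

-7/13

class = fixed-axis compound train [3 meshes; 3 ratios multiply, 3 sense flips]
mesh 1 [12T→26T]: running ratio 6/13, sense −
mesh 2 [72T→72T]: running ratio 6/13, sense +
mesh 3 [21T→18T]: running ratio 7/13, sense −
ω_out/ω_in = -7/13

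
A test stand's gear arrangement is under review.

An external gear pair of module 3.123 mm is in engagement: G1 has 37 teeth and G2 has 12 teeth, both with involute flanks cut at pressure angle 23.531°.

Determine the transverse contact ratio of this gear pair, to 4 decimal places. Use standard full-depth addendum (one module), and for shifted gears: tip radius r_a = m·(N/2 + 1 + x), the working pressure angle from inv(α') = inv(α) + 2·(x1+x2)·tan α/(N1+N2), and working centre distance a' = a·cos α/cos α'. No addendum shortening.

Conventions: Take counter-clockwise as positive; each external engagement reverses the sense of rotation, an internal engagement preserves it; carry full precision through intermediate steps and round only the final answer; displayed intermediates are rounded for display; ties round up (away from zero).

topology: single-mesh involute geometry — m = 3.123, 37T/12T pair
base radii: r_b1 = 52.971132, r_b2 = 17.179827
tip radii: r_a1 = 60.898500, r_a2 = 21.861000
no profile shift: α' = α, a' = a
action lengths: √(r_a1²−r_b1²) = 30.044742, √(r_a2²−r_b2²) = 13.518760
base pitch p_b = π·m·cos α = 8.995336
CR = (30.044742 + 13.518760 − 76.513500·sin 23.53100°)/8.995336 = 1.446956
contact ratio ≈ 1.4470

1.4470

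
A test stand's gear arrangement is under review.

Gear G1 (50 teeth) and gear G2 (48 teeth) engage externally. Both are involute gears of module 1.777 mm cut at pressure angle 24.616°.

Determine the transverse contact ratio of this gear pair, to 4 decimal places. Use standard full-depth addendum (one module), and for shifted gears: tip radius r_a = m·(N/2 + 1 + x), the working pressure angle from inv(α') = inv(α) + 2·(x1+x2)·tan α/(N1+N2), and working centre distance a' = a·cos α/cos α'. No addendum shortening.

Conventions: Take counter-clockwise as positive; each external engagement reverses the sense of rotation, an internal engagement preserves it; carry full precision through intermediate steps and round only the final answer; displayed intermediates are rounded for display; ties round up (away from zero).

class = single-mesh tooth geometry [involute pair 50T × 48T, m = 1.777]
base radii: r_b1 = 40.387648, r_b2 = 38.772142
tip radii: r_a1 = 46.202000, r_a2 = 44.425000
no profile shift: α' = α, a' = a
action lengths: √(r_a1²−r_b1²) = 22.437974, √(r_a2²−r_b2²) = 21.686438
base pitch p_b = π·m·cos α = 5.075262
CR = (22.437974 + 21.686438 − 87.073000·sin 24.61600°)/5.075262 = 1.547800
contact ratio ≈ 1.5478

1.5478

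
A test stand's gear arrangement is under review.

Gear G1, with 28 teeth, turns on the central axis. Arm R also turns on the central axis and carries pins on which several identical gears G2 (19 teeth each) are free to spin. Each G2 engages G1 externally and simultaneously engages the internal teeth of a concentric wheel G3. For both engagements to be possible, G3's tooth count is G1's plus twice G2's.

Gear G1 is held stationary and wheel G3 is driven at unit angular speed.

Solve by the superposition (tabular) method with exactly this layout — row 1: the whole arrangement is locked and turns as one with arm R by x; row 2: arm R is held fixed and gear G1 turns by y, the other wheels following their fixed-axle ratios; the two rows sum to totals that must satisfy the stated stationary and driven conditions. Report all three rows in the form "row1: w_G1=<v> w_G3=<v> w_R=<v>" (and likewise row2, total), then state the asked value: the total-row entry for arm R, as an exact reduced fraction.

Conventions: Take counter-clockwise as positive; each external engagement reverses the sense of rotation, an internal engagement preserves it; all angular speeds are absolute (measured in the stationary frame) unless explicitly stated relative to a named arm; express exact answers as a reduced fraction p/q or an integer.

row1: w_G1=33/47 w_G3=33/47 w_R=33/47
row2: w_G1=-33/47 w_G3=14/47 w_R=0
total: w_G1=0 w_G3=1 w_R=33/47
asked value: 33/47

planetary set (28T centre, 19T on arm, 66T internal) — Willis relation
superposition row 1 [locked train]: every member turns x
row 2 — arm fixed, fixed-axis ratios: sun y, ring −(28/66)·y, arm 0
boundary: total ω_sun = x + y = 0 and total ω_ring = x − (28/66)·y = 1  ⇒  y = -33/47, x = 33/47
row 2 ring = −(28/66)·(-33/47) = 14/47
totals (row 1 + row 2): sun 33/47 + (-33/47) = 0, ring 33/47 + 14/47 = 1, arm 33/47 + 0 = 33/47
asked cell (total, arm) = 33/47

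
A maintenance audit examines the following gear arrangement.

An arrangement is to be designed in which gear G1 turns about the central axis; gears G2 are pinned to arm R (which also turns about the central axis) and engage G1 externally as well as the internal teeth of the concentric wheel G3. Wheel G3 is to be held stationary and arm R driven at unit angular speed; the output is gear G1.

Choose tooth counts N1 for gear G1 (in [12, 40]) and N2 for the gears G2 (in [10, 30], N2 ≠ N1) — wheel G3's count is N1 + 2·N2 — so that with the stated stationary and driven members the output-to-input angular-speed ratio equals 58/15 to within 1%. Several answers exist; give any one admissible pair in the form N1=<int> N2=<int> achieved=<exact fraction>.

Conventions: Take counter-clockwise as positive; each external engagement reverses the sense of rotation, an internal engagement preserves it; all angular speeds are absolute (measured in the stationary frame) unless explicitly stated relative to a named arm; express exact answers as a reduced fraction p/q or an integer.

N1=15 N2=14 achieved=58/15

topology: planetary set — design target 58/15, arm = carrier (Willis)
Willis with ω_ring = 0: ω_sun/ω_arm = (N1+N3)/N1; set equal to 58/15  ⇒  N3/N1 = 58/15 − 1 = 43/15
N3 = N1 + 2·N2  ⇒  N2/N1 = (N3/N1 − 1)/2 = (43/15 − 1)/2 = 14/15
smallest multiple with N1 ≥ 12 and N2 ≥ 10: k = 1  ⇒  N1 = 1·15 = 15, N2 = 1·14 = 14 (N1 ≤ 40, N2 ≤ 30, N2 ≠ N1 ✓), N3 = 15 + 2·14 = 43
check: (N1+N3)/N1 with N1 = 15, N3 = 43 gives 58/15; |achieved − target| = 0 ≤ 29/750 ✓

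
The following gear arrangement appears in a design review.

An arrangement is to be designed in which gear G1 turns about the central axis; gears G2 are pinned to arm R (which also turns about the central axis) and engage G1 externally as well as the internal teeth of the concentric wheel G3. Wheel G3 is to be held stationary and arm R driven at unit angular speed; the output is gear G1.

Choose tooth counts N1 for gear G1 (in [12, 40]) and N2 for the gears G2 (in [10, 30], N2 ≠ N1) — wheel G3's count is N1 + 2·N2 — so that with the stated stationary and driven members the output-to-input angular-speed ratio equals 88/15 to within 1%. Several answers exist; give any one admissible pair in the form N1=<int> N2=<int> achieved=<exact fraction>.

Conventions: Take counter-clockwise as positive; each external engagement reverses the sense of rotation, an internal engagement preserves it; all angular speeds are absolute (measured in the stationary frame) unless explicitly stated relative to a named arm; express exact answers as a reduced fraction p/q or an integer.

topology: planetary set — design target 88/15, arm = carrier (Willis)
Willis with ω_ring = 0: ω_sun/ω_arm = (N1+N3)/N1; set equal to 88/15  ⇒  N3/N1 = 88/15 − 1 = 73/15
N3 = N1 + 2·N2  ⇒  N2/N1 = (N3/N1 − 1)/2 = (73/15 − 1)/2 = 29/15
smallest multiple with N1 ≥ 12 and N2 ≥ 10: k = 1  ⇒  N1 = 1·15 = 15, N2 = 1·29 = 29 (N1 ≤ 40, N2 ≤ 30, N2 ≠ N1 ✓), N3 = 15 + 2·29 = 73
check: (N1+N3)/N1 with N1 = 15, N3 = 73 gives 88/15; |achieved − target| = 0 ≤ 22/375 ✓

N1=15 N2=29 achieved=88/15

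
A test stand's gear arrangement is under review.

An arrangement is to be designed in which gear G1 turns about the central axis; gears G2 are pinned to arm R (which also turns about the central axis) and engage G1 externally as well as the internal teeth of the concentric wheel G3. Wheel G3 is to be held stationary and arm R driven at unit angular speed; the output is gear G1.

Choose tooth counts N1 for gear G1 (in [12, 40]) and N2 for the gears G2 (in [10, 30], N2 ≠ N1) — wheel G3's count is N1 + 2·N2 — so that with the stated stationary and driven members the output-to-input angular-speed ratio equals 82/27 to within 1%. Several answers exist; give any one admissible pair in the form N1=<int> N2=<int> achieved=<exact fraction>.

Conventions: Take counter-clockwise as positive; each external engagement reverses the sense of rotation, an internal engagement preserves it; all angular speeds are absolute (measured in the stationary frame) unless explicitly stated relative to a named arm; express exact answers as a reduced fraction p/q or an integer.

N1=27 N2=14 achieved=82/27

design class (target 82/27): planetary set
Willis with ω_ring = 0: ω_sun/ω_arm = (N1+N3)/N1; set equal to 82/27  ⇒  N3/N1 = 82/27 − 1 = 55/27
N3 = N1 + 2·N2  ⇒  N2/N1 = (N3/N1 − 1)/2 = (55/27 − 1)/2 = 14/27
smallest multiple with N1 ≥ 12 and N2 ≥ 10: k = 1  ⇒  N1 = 1·27 = 27, N2 = 1·14 = 14 (N1 ≤ 40, N2 ≤ 30, N2 ≠ N1 ✓), N3 = 27 + 2·14 = 55
check: (N1+N3)/N1 with N1 = 27, N3 = 55 gives 82/27; |achieved − target| = 0 ≤ 41/1350 ✓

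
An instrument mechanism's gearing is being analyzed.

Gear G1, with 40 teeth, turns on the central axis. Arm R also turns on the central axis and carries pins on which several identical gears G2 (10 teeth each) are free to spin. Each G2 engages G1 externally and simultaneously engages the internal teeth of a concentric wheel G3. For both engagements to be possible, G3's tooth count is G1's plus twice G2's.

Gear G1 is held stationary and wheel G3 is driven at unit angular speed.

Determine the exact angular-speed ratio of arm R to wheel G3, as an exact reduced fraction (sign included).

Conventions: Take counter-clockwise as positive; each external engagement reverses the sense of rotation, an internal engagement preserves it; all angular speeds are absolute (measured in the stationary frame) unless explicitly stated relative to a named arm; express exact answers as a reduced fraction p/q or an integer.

3/5

class = planetary set [G3 = 40+2·10 = 60; Willis about the carrier]
ring teeth: 40 + 2·10 = 60
40(ω_sun−ω_arm) = −60(ω_ring−ω_arm),  ω_sun = 0, ω_ring = 1
40(0−ω_arm) = −60(1−ω_arm)  ⇒  100·ω_arm = 60  ⇒  ω_arm = 3/5
ω_out/ω_in = 3/5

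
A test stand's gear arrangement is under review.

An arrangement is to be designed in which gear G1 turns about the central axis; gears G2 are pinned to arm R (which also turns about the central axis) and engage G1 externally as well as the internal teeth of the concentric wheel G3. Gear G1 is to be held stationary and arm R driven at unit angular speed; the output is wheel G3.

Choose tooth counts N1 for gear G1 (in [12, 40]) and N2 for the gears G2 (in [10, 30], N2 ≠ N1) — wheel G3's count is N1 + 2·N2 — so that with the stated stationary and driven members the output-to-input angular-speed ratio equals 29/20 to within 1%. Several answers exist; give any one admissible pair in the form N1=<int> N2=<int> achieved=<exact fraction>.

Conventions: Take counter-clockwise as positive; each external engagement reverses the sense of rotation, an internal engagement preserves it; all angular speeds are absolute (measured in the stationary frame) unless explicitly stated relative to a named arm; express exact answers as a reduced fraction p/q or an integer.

class = planetary set [ratio 29/20 wanted; Willis about the carrier]
Willis with ω_sun = 0: ω_ring/ω_arm = (N1+N3)/N3; set equal to 29/20  ⇒  N3/N1 = 1/(29/20 − 1) = 20/9
N3 = N1 + 2·N2  ⇒  N2/N1 = (N3/N1 − 1)/2 = (20/9 − 1)/2 = 11/18
smallest multiple with N1 ≥ 12 and N2 ≥ 10: k = 1  ⇒  N1 = 1·18 = 18, N2 = 1·11 = 11 (N1 ≤ 40, N2 ≤ 30, N2 ≠ N1 ✓), N3 = 18 + 2·11 = 40
check: (N1+N3)/N3 with N1 = 18, N3 = 40 gives 29/20; |achieved − target| = 0 ≤ 29/2000 ✓

N1=18 N2=11 achieved=29/20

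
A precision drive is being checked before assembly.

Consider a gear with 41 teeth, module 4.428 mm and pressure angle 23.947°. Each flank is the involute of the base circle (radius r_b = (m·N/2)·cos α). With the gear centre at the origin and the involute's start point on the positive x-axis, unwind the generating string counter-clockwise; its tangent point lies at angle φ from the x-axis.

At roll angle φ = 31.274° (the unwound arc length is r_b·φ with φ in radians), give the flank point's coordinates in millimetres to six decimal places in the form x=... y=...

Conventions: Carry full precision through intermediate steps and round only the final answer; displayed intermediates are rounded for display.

x=94.413306 y=4.364522

single-mesh involute tooth geometry (41T wheel at module 4.428)
pitch radius r_p = m·N/2 = 4.428·41/2 = 90.774000
base radius r_b = r_p·cos α = 90.774000·cos 23.947° = 82.960293
roll angle φ = 31.274° = 0.54583427 rad
x = r_b·(cos φ + φ·sin φ) = 94.413306
y = r_b·(sin φ − φ·cos φ) = 4.364522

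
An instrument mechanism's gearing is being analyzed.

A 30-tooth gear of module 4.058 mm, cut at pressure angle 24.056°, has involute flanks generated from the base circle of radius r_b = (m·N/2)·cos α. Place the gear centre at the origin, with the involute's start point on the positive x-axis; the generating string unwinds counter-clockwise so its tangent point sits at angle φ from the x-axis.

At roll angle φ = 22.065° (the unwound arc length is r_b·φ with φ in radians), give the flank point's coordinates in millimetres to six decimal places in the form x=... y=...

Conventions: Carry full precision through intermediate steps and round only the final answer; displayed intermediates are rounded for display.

x=59.553426 y=1.042587

class = single-mesh tooth geometry [base-circle involute, m = 4.058, 30T]
pitch radius r_p = m·N/2 = 4.058·30/2 = 60.870000
base radius r_b = r_p·cos α = 60.870000·cos 24.056° = 55.583287
roll angle φ = 22.065° = 0.38510690 rad
x = r_b·(cos φ + φ·sin φ) = 59.553426
y = r_b·(sin φ − φ·cos φ) = 1.042587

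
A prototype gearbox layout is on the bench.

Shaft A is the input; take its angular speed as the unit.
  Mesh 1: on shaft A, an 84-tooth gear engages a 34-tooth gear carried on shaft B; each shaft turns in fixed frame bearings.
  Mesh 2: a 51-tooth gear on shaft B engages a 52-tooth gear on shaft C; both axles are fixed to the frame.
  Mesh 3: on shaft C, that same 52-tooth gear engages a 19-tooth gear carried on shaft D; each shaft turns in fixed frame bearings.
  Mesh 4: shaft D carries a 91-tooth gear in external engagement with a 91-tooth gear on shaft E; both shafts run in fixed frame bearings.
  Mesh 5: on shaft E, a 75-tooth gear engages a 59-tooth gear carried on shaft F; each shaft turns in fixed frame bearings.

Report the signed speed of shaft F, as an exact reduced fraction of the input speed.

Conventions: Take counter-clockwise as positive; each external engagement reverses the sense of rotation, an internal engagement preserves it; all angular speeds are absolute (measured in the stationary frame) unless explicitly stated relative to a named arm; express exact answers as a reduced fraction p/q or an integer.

-9450/1121

5-mesh fixed-axis compound train (all bearings frame-fixed)
mesh 1 [84T→34T]: |ω|/ω_in = 1×84/34 = 42/17, sense flips to −
mesh 2 [51T→52T]: |ω|/ω_in = (42/17)×51/52 = 63/26, sense flips to +
mesh 3 [52T→19T]: |ω|/ω_in = (63/26)×52/19 = 126/19, sense flips to −
mesh 4 [91T→91T]: |ω|/ω_in = (126/19)×91/91 = 126/19, sense flips to +
mesh 5 [75T→59T]: |ω|/ω_in = (126/19)×75/59 = 9450/1121, sense flips to −
signed output speed (× input speed) = -9450/1121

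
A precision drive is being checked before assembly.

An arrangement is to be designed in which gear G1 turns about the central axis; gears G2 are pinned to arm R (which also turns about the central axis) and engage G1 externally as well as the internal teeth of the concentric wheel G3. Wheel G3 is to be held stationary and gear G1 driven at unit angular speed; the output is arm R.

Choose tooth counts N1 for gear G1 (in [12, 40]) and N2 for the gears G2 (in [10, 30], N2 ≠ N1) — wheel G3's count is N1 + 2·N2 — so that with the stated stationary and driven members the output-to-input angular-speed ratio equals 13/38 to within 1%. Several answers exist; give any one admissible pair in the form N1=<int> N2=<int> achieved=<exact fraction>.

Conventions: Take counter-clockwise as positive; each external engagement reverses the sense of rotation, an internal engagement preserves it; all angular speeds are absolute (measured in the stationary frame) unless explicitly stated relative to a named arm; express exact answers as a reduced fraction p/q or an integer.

planetary set to be sized for 13/38 (Willis relation)
Willis with ω_ring = 0: ω_arm/ω_sun = N1/(N1+N3); set equal to 13/38  ⇒  N3/N1 = 1/(13/38) − 1 = 25/13
N3 = N1 + 2·N2  ⇒  N2/N1 = (N3/N1 − 1)/2 = (25/13 − 1)/2 = 6/13
smallest multiple with N1 ≥ 12 and N2 ≥ 10: k = 2  ⇒  N1 = 2·13 = 26, N2 = 2·6 = 12 (N1 ≤ 40, N2 ≤ 30, N2 ≠ N1 ✓), N3 = 26 + 2·12 = 50
check: N1/(N1+N3) with N1 = 26, N3 = 50 gives 13/38; |achieved − target| = 0 ≤ 13/3800 ✓

N1=26 N2=12 achieved=13/38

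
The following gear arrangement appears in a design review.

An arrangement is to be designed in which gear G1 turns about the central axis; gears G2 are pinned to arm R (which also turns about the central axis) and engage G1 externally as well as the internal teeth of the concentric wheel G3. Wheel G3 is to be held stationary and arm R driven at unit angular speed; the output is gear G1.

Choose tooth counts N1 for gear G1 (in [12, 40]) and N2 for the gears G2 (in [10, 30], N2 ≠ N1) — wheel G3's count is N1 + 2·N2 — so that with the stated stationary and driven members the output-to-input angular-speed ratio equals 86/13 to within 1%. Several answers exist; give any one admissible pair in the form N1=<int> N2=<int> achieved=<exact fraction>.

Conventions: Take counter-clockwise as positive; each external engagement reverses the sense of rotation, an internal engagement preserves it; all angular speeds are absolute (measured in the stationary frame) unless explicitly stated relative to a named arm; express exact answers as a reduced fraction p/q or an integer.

N1=13 N2=30 achieved=86/13

topology: planetary set — design target 86/13, arm = carrier (Willis)
Willis with ω_ring = 0: ω_sun/ω_arm = (N1+N3)/N1; set equal to 86/13  ⇒  N3/N1 = 86/13 − 1 = 73/13
N3 = N1 + 2·N2  ⇒  N2/N1 = (N3/N1 − 1)/2 = (73/13 − 1)/2 = 30/13
smallest multiple with N1 ≥ 12 and N2 ≥ 10: k = 1  ⇒  N1 = 1·13 = 13, N2 = 1·30 = 30 (N1 ≤ 40, N2 ≤ 30, N2 ≠ N1 ✓), N3 = 13 + 2·30 = 73
check: (N1+N3)/N1 with N1 = 13, N3 = 73 gives 86/13; |achieved − target| = 0 ≤ 43/650 ✓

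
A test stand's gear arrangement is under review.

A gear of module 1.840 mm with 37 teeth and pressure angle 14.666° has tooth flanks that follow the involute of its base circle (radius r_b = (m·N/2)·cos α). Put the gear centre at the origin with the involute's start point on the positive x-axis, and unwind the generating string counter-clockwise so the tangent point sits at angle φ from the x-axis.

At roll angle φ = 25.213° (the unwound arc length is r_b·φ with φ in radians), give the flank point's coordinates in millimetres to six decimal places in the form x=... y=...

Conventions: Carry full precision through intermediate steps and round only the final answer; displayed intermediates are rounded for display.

x=35.966647 y=0.917392

class = single-mesh tooth geometry [base-circle involute, m = 1.840, 37T]
pitch radius r_p = m·N/2 = 1.840·37/2 = 34.040000
base radius r_b = r_p·cos α = 34.040000·cos 14.666° = 32.930914
roll angle φ = 25.213° = 0.44004986 rad
x = r_b·(cos φ + φ·sin φ) = 35.966647
y = r_b·(sin φ − φ·cos φ) = 0.917392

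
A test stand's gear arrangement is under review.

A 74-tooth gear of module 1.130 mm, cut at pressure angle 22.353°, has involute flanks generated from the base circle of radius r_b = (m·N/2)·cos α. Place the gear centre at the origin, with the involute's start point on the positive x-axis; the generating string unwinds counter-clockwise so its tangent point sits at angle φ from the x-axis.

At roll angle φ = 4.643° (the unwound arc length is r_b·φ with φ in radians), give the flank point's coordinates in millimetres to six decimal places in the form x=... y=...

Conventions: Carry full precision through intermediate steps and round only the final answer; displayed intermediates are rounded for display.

recognized (one wheel, involute flank): single-mesh tooth geometry, m = 1.130, N = 74
pitch radius r_p = m·N/2 = 1.130·74/2 = 41.810000
base radius r_b = r_p·cos α = 41.810000·cos 22.353° = 38.668326
roll angle φ = 4.643° = 0.08103564 rad
x = r_b·(cos φ + φ·sin φ) = 38.795081
y = r_b·(sin φ − φ·cos φ) = 0.006855

x=38.795081 y=0.006855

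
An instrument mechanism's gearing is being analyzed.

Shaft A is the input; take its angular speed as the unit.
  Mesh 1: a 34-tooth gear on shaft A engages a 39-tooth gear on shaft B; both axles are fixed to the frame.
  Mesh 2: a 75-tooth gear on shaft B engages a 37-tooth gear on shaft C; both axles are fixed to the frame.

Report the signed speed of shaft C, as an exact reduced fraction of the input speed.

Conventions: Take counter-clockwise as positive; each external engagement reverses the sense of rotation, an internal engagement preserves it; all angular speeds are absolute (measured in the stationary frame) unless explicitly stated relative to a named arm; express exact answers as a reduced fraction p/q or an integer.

2-mesh fixed-axis compound train (all bearings frame-fixed)
mesh 1 [34T→39T]: |ω|/ω_in = 1×34/39 = 34/39, sense flips to −
mesh 2 [75T→37T]: |ω|/ω_in = (34/39)×75/37 = 850/481, sense flips to +
signed output speed (× input speed) = 850/481

850/481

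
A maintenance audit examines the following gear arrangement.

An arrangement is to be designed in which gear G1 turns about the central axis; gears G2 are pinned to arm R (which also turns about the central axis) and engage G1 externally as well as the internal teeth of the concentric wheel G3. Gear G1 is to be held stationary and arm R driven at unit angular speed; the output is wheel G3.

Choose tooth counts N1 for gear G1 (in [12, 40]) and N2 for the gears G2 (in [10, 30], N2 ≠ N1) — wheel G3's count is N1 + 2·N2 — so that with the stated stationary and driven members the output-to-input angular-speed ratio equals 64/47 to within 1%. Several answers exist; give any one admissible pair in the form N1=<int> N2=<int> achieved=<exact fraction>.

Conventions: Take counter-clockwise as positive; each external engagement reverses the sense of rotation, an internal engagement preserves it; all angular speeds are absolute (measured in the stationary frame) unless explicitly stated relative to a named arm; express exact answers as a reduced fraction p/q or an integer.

N1=17 N2=15 achieved=64/47

class = planetary set [ratio 64/47 wanted; Willis about the carrier]
Willis with ω_sun = 0: ω_ring/ω_arm = (N1+N3)/N3; set equal to 64/47  ⇒  N3/N1 = 1/(64/47 − 1) = 47/17
N3 = N1 + 2·N2  ⇒  N2/N1 = (N3/N1 − 1)/2 = (47/17 − 1)/2 = 15/17
smallest multiple with N1 ≥ 12 and N2 ≥ 10: k = 1  ⇒  N1 = 1·17 = 17, N2 = 1·15 = 15 (N1 ≤ 40, N2 ≤ 30, N2 ≠ N1 ✓), N3 = 17 + 2·15 = 47
check: (N1+N3)/N3 with N1 = 17, N3 = 47 gives 64/47; |achieved − target| = 0 ≤ 16/1175 ✓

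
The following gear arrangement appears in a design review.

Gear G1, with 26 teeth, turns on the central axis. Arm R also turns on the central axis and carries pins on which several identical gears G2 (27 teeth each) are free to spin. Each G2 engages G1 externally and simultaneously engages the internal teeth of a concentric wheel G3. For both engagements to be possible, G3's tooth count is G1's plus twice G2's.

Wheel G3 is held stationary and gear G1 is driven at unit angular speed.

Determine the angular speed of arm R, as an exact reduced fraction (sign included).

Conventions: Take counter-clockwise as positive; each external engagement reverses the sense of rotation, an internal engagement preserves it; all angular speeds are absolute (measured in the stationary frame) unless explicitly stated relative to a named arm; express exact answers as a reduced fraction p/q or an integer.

13/53

class = planetary set [G3 = 26+2·27 = 80; Willis about the carrier]
ring teeth: 26 + 2·27 = 80
26(ω_sun−ω_arm) = −80(ω_ring−ω_arm),  ω_ring = 0, ω_sun = 1
26(1−ω_arm) = −80(0−ω_arm)  ⇒  106·ω_arm = 26  ⇒  ω_arm = 13/53
exact speed ratio = 13/53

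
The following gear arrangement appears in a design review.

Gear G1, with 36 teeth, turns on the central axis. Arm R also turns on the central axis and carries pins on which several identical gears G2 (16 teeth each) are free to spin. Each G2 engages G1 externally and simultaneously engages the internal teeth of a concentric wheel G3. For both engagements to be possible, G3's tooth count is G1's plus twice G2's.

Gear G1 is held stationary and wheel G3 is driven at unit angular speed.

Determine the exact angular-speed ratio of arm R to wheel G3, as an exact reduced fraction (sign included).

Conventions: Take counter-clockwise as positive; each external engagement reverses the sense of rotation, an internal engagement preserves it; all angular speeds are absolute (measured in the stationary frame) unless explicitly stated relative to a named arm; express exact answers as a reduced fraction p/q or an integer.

17/26

topology: planetary set — G1 36T / G2 16T / G3 68T, arm = carrier (Willis)
ring teeth: 36 + 2·16 = 68
36(ω_sun−ω_arm) = −68(ω_ring−ω_arm),  ω_sun = 0, ω_ring = 1
36(0−ω_arm) = −68(1−ω_arm)  ⇒  104·ω_arm = 68  ⇒  ω_arm = 17/26
ω_out/ω_in = 17/26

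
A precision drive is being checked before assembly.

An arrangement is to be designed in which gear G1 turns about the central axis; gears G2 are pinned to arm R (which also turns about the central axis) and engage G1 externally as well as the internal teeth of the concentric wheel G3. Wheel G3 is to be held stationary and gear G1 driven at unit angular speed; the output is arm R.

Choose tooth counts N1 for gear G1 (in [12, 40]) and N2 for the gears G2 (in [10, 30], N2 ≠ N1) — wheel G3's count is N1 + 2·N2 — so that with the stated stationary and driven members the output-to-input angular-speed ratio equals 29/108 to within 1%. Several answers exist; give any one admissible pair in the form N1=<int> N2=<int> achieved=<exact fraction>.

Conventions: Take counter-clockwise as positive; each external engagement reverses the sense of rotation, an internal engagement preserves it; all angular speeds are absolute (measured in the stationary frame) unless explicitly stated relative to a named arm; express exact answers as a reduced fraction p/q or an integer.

design class (target 29/108): planetary set
Willis with ω_ring = 0: ω_arm/ω_sun = N1/(N1+N3); set equal to 29/108  ⇒  N3/N1 = 1/(29/108) − 1 = 79/29
N3 = N1 + 2·N2  ⇒  N2/N1 = (N3/N1 − 1)/2 = (79/29 − 1)/2 = 25/29
smallest multiple with N1 ≥ 12 and N2 ≥ 10: k = 1  ⇒  N1 = 1·29 = 29, N2 = 1·25 = 25 (N1 ≤ 40, N2 ≤ 30, N2 ≠ N1 ✓), N3 = 29 + 2·25 = 79
check: N1/(N1+N3) with N1 = 29, N3 = 79 gives 29/108; |achieved − target| = 0 ≤ 29/10800 ✓

N1=29 N2=25 achieved=29/108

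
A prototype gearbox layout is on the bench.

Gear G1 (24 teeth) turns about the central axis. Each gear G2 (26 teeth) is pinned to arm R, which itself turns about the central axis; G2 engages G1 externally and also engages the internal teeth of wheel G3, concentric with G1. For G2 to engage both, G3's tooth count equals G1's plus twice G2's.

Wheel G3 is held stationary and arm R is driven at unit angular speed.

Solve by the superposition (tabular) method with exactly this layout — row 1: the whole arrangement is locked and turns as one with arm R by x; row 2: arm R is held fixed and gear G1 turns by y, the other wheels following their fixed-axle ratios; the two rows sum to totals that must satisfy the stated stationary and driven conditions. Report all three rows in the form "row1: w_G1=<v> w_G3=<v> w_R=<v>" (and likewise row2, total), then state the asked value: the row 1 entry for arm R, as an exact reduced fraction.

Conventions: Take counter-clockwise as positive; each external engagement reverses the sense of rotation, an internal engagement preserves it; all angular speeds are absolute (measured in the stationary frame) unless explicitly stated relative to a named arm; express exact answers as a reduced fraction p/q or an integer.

row1: w_G1=1 w_G3=1 w_R=1
row2: w_G1=19/6 w_G3=-1 w_R=0
total: w_G1=25/6 w_G3=0 w_R=1
asked value: 1

topology: planetary set — G1 24T / G2 26T / G3 76T, arm = carrier (Willis)
row 1 — lock + rotate with arm: ω_sun = ω_ring = ω_arm = x
superposition row 2 [arm held]: sun y, ring −(24/76)·y, arm 0
boundary: total ω_ring = x − (24/76)·y = 0 and total ω_arm = x = 1  ⇒  y = 19/6, x = 1
row 2 ring = −(24/76)·19/6 = -1
totals (row 1 + row 2): sun 1 + 19/6 = 25/6, ring 1 + (-1) = 0, arm 1 + 0 = 1
asked cell (row1, arm) = 1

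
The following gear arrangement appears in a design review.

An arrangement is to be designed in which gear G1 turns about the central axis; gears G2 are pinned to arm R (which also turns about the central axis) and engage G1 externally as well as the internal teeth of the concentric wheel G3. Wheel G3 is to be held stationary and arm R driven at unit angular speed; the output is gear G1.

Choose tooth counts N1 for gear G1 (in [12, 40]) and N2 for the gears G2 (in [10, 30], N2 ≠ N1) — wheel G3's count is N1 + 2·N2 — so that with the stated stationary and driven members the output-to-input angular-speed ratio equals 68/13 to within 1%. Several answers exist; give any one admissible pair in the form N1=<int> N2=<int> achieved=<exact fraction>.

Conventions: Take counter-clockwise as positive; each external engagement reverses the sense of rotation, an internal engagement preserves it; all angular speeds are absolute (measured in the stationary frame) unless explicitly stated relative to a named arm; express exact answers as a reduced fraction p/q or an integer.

topology: planetary set — design target 68/13, arm = carrier (Willis)
Willis with ω_ring = 0: ω_sun/ω_arm = (N1+N3)/N1; set equal to 68/13  ⇒  N3/N1 = 68/13 − 1 = 55/13
N3 = N1 + 2·N2  ⇒  N2/N1 = (N3/N1 − 1)/2 = (55/13 − 1)/2 = 21/13
smallest multiple with N1 ≥ 12 and N2 ≥ 10: k = 1  ⇒  N1 = 1·13 = 13, N2 = 1·21 = 21 (N1 ≤ 40, N2 ≤ 30, N2 ≠ N1 ✓), N3 = 13 + 2·21 = 55
check: (N1+N3)/N1 with N1 = 13, N3 = 55 gives 68/13; |achieved − target| = 0 ≤ 17/325 ✓

N1=13 N2=21 achieved=68/13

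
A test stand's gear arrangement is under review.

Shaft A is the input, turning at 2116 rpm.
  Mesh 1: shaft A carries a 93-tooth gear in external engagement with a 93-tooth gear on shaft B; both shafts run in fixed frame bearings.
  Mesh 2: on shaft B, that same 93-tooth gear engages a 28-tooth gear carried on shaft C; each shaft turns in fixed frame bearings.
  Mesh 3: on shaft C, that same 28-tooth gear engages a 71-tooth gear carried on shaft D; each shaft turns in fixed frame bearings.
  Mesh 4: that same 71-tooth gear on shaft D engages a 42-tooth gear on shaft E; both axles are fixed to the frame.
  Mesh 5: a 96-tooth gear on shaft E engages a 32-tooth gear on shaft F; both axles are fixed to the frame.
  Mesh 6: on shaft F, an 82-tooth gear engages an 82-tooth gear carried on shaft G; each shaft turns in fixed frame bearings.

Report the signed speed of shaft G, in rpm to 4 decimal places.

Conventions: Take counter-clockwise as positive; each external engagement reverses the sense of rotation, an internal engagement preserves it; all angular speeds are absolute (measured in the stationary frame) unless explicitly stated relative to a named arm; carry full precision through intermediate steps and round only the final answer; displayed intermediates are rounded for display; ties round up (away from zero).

+14056.2857 rpm

class = fixed-axis compound train [6 meshes; 6 ratios multiply, 6 sense flips]
mesh 1 [93T→93T]: ω = 2116.0000×93/93 = 2116.0000 rpm, sense flips to −
mesh 2 [93T→28T]: ω = 2116.0000×93/28 = 7028.1429 rpm, sense flips to +
mesh 3 [28T→71T]: ω = 7028.1429×28/71 = 2771.6620 rpm, sense flips to −
mesh 4 [71T→42T]: ω = 2771.6620×71/42 = 4685.4286 rpm, sense flips to +
mesh 5 [96T→32T]: ω = 4685.4286×96/32 = 14056.2857 rpm, sense flips to −
mesh 6 [82T→82T]: ω = 14056.2857×82/82 = 14056.2857 rpm, sense flips to +
signed output speed = +14056.2857 rpm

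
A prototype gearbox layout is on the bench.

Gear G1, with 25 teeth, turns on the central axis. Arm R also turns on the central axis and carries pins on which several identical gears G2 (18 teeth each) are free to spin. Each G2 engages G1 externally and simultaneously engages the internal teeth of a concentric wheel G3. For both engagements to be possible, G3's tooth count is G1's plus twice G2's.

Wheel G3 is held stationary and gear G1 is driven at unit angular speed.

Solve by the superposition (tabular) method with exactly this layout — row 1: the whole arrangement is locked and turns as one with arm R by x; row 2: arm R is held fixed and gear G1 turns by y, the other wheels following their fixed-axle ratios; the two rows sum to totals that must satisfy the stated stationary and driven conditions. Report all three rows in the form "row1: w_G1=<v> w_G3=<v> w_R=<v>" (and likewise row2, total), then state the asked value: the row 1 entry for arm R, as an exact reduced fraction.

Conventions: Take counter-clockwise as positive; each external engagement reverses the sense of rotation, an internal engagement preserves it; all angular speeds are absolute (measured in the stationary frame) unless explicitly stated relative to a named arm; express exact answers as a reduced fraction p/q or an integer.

class = planetary set [G3 = 25+2·18 = 61; Willis about the carrier]
row 1 (train locked, turned with arm): all members turn x
row 2 (arm held, sun turns y): ω_ring = −(25/61)·y, ω_arm = 0
boundary: total ω_ring = x − (25/61)·y = 0 and total ω_sun = x + y = 1  ⇒  y = 61/86, x = 25/86
row 2 ring = −(25/61)·61/86 = -25/86
totals (row 1 + row 2): sun 25/86 + 61/86 = 1, ring 25/86 + (-25/86) = 0, arm 25/86 + 0 = 25/86
asked cell (row1, arm) = 25/86

row1: w_G1=25/86 w_G3=25/86 w_R=25/86
row2: w_G1=61/86 w_G3=-25/86 w_R=0
total: w_G1=1 w_G3=0 w_R=25/86
asked value: 25/86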